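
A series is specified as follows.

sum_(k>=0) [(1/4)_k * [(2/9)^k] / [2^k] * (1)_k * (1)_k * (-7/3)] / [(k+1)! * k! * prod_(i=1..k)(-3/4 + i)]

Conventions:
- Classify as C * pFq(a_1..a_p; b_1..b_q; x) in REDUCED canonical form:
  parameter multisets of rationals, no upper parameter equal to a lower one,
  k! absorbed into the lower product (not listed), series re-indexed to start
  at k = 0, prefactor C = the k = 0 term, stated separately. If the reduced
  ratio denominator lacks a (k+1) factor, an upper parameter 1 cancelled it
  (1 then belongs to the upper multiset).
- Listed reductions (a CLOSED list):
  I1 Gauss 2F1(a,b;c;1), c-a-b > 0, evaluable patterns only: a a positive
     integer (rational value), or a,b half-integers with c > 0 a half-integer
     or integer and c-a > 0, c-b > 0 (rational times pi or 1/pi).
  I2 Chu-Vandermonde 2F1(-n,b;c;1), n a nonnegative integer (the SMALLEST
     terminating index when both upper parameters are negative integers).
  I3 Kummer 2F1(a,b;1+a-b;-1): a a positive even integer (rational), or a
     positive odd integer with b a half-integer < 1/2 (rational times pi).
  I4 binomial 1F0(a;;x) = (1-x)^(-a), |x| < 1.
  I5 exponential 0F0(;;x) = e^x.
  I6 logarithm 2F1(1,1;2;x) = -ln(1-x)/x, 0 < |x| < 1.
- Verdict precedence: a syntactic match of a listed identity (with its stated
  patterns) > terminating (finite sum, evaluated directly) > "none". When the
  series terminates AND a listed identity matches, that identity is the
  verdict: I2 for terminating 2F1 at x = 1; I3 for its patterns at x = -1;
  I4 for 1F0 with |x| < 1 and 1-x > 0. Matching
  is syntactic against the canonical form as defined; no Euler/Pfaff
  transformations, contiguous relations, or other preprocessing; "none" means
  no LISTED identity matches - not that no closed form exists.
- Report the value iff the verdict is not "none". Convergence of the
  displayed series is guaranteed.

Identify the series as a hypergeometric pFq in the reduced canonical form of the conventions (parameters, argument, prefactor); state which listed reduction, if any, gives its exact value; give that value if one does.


Classification (C = -7/3): 2F1 with upper {1, 1}, lower {2}, argument x = 1/9. Verdict: the I6 logarithm reduction applies (the logarithm: parameters (1,1;2), x = 1/9). Sum: 21 * ln(8/9).

First insight: t_0 = -7/3 here, and the lower running product (prefactor -7/3) is a rising factorial.
Ratio: r(k) = (1/9) * (k+1) (k+1) / [(k+2) (k+1)] ; factor over Q: parameters, x = (1/9), and C = -7/3.


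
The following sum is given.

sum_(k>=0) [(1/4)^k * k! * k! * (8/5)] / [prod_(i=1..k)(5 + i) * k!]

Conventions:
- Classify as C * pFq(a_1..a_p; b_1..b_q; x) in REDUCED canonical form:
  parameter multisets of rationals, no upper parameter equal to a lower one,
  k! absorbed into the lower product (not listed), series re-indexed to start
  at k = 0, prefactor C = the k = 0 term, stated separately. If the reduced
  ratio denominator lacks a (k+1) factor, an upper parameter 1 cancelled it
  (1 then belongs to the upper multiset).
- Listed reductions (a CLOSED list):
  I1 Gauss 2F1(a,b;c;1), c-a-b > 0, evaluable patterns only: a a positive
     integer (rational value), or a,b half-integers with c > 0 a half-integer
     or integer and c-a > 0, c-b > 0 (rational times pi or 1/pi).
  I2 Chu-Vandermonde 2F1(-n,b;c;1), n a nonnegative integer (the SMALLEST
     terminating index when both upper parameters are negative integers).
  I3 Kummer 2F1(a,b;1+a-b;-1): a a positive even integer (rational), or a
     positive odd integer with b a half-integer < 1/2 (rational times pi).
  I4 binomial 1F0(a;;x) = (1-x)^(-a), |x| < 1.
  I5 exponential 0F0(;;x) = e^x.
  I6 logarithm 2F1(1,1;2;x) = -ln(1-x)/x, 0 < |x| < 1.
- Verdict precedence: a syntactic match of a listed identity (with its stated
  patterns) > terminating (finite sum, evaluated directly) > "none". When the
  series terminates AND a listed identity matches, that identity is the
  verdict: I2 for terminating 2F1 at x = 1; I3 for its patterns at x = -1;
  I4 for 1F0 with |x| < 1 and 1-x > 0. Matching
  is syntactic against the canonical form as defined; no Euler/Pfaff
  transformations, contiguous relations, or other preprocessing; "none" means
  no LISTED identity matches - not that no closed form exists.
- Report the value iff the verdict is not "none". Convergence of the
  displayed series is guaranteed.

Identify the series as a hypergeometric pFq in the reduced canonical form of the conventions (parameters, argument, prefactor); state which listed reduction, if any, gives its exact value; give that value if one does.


Key step: x = (1/4) and the factorial ratio (C = 8/5) (k+a-1)!/(a-1)! is a rising factorial (a)_k.
Consecutive-term ratio: r(k) = (1/4) * (k+1) (k+1) / [(k+6) (k+1)] - poly over poly, x = (1/4) from leading terms; C = 8/5 at k = 0.

The series (x = 1/4) is 2F1: upper {1, 1}, lower {6}, prefactor 8/5. Verdict: none. Every listed pattern misses the 2F1 form at 1/4, upper {1, 1}.


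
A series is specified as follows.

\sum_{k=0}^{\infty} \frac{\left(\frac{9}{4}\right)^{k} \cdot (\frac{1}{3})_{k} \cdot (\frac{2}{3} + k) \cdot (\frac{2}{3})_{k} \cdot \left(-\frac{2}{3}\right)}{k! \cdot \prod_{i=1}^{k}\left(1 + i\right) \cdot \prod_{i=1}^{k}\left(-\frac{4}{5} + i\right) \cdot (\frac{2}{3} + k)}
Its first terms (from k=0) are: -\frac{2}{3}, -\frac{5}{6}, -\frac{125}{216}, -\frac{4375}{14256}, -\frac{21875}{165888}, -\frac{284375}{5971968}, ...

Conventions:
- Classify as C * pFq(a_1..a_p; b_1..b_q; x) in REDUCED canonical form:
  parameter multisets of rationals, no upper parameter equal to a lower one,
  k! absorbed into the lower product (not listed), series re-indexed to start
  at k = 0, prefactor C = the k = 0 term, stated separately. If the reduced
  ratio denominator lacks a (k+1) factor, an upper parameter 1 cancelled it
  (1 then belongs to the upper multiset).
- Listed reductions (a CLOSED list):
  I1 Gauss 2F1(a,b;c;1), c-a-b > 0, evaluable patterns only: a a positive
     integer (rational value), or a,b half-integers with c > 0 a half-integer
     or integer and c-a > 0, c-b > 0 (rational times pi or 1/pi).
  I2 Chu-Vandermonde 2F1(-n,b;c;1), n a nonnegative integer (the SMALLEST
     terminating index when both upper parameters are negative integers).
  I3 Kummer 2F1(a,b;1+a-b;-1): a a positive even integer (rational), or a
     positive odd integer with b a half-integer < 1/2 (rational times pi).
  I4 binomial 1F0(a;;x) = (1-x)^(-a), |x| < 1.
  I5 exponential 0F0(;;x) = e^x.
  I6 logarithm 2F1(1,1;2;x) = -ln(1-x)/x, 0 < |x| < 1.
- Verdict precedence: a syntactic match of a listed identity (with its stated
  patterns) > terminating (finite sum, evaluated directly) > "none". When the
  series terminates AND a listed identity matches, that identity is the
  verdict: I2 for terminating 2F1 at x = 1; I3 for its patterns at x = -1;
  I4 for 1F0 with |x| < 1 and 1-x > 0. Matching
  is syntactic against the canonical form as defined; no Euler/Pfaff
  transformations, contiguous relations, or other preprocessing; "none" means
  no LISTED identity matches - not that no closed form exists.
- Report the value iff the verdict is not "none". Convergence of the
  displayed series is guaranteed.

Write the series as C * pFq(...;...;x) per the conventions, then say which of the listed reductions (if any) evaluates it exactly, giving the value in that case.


At argument \frac{9}{4}: a 2F2 with upper {\frac{1}{3}, \frac{2}{3}}, lower {\frac{1}{5}, 2}, scaled by C = -\frac{2}{3}. Verdict: none. Every listed pattern misses the 2F2 form at \frac{9}{4}, upper {\frac{1}{3}, \frac{2}{3}}.

Key observation: x = \frac{9}{4} and striking the common factor k + 2/3 reduces the term (C = -2/3).
Consecutive-term ratio: r(k) = \frac{9}{4} * (k+\frac{1}{3}) (k+\frac{2}{3}) / [(k+\frac{1}{5}) (k+2) (k+1)] - rational in k. x = \frac{9}{4}; t_0 = -\frac{2}{3}; negate the roots.


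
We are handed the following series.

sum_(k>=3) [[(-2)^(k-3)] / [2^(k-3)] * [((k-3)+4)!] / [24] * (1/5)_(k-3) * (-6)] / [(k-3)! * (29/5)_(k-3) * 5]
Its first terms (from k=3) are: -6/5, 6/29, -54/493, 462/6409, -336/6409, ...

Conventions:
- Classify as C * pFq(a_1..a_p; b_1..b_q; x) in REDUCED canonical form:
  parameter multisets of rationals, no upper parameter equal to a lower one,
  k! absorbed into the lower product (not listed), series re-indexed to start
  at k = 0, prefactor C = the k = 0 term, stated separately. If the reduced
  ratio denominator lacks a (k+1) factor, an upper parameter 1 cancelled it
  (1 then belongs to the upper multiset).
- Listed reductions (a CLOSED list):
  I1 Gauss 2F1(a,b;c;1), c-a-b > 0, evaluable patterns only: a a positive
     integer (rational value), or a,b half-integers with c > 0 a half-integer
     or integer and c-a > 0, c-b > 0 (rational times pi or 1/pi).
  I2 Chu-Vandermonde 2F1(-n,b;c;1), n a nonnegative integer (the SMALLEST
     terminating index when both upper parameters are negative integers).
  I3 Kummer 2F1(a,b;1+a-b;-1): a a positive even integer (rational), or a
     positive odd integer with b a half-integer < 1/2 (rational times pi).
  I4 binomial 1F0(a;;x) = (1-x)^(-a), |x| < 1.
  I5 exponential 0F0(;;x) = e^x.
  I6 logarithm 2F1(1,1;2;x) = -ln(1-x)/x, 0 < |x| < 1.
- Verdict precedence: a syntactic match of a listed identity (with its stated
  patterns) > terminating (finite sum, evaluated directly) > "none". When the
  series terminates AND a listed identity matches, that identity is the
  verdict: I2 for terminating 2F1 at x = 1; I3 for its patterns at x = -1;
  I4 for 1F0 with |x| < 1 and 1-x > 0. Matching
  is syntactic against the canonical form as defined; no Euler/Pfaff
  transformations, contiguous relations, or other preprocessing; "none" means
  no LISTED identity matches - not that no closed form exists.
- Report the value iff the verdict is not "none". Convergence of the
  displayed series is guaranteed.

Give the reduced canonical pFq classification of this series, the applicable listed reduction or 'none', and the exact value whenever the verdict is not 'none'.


Canonical form: C = -6/5 times 2F1 with upper {1/5, 5}, lower {29/5}, x = -1. Verdict: none - this 2F1 at x = -1 matches no listed pattern, and upper {1/5, 5} holds no stopper.

Key step: x = (-1) and the constant factors (prefactor -6/5) combine into one prefactor.
Consecutive-term ratio: r(k) = (-1) * (k+1/5) (k+5) / [(k+29/5) (k+1)] - rational; roots negated = parameters, x = (-1), C = -6/5.


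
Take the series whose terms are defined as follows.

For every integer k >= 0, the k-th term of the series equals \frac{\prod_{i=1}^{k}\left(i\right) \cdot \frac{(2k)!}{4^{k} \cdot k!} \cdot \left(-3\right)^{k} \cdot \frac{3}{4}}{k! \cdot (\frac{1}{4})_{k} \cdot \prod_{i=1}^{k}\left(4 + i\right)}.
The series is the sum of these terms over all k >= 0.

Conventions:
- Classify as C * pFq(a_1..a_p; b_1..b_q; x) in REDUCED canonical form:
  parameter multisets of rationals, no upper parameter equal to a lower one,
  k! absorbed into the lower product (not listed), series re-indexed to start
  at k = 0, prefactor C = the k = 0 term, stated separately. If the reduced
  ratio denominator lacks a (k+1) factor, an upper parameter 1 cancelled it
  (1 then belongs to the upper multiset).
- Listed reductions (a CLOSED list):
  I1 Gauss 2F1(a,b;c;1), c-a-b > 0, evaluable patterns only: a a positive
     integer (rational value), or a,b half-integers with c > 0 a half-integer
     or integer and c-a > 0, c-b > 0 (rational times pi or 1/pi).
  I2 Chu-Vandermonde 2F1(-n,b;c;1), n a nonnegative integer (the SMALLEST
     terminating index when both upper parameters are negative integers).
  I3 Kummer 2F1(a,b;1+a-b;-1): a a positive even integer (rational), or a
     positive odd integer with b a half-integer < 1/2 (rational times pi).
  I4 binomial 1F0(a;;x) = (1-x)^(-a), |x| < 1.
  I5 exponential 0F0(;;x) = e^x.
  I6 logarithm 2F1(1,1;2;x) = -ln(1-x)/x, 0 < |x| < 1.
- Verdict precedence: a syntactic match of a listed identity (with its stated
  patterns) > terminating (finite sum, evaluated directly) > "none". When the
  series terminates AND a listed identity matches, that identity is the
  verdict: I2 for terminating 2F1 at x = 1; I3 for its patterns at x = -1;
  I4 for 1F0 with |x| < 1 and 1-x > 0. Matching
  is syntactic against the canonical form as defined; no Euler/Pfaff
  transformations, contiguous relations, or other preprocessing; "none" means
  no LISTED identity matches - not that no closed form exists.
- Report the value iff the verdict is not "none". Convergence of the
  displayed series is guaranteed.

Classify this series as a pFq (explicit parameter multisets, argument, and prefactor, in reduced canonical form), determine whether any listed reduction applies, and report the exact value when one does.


Prefactor \frac{3}{4}, argument -3: 2F2 with upper {\frac{1}{2}, 1} over lower {\frac{1}{4}, 5}. Verdict: no listed reduction: x = -3 and upper {\frac{1}{2}, 1} fail every I1-I6 pattern.

First insight: from the first term \frac{3}{4}: the lower running product (C = 3/4) is a rising factorial.
Term ratio: r(k) = -3 * (k+\frac{1}{2}) (k+1) / [(k+\frac{1}{4}) (k+5) (k+1)] ; factor over Q: parameters, x = -3, and C = \frac{3}{4}.


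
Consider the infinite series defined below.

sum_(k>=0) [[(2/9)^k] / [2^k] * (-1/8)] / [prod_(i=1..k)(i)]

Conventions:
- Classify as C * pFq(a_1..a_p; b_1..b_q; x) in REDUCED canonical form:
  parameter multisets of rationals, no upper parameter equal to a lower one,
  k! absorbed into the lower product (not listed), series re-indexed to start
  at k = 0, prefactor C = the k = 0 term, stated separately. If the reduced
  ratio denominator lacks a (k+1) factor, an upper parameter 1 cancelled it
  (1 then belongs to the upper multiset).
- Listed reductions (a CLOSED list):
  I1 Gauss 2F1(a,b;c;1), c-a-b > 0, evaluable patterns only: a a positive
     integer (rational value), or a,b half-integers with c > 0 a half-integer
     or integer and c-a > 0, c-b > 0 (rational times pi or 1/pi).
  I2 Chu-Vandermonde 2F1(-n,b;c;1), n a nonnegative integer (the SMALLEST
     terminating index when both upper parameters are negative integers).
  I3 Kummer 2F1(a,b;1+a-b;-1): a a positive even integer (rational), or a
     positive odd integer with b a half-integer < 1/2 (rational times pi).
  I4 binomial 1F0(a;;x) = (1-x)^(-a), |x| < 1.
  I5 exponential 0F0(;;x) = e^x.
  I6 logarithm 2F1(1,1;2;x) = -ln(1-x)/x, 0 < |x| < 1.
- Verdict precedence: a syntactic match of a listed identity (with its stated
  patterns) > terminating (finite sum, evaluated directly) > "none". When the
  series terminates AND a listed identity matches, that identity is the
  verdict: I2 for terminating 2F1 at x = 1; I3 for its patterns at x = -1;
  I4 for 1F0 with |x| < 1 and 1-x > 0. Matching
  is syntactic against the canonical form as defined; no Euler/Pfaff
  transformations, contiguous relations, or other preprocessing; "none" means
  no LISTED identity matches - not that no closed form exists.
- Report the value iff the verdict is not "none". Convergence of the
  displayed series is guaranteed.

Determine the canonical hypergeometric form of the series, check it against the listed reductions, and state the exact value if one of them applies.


At argument 1/9: a 0F0 with upper {-}, lower {-}, scaled by C = -1/8. Verdict: this is exponential (I5) (the 0F0 exponential series at x = 1/9). Hence: (-1/8) * e^(1/9).

First insight: from the first term -1/8: the product of the first k integers (C = -1/8) is k!.
Step ratio: r(k) = (1/9) * 1 / [(k+1)] - poly over poly, x = (1/9) from leading terms; C = -1/8 at k = 0.


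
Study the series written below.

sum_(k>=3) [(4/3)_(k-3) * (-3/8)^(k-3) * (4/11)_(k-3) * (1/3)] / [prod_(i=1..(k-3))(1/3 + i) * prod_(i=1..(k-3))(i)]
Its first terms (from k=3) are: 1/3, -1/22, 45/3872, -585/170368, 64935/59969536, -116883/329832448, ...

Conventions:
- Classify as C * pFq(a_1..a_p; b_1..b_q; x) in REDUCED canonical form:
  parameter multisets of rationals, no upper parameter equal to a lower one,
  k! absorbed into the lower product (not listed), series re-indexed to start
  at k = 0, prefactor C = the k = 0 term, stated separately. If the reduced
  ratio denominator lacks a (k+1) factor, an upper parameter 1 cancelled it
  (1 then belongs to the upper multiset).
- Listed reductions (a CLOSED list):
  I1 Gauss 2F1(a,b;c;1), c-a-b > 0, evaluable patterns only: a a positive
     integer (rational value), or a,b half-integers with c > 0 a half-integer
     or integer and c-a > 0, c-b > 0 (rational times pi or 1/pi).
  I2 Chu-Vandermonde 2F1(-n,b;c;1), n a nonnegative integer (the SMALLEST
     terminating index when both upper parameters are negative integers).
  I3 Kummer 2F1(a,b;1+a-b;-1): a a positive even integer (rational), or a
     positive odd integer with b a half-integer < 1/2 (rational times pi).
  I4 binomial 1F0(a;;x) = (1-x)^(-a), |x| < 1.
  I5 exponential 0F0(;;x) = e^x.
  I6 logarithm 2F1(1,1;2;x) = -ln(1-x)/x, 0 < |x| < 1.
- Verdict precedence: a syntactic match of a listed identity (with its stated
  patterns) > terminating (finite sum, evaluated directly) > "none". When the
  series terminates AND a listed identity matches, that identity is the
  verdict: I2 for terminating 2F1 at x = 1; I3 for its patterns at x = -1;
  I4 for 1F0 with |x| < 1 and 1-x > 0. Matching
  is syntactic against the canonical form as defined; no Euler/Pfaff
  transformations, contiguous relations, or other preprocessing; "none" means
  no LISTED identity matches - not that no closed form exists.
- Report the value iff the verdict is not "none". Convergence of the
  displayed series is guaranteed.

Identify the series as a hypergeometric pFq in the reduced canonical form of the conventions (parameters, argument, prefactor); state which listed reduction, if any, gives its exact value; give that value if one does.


Structural cue: t_0 = 1/3 here, and the lower running product (prefactor 1/3) is a rising factorial.
Step ratio: r(k) = (-3/8) * (k+4/11) / [(k+1)] - rational in k. x = (-3/8); t_0 = 1/3; negate the roots.

At argument -3/8: a 1F0 with upper {4/11}, lower {-}, scaled by C = 1/3. Verdict: the binomial series (I4) matches (the 1F0 binomial series: exponent -4/11, x = -3/8). Value: (1/3) * (11/8)^(-4/11).


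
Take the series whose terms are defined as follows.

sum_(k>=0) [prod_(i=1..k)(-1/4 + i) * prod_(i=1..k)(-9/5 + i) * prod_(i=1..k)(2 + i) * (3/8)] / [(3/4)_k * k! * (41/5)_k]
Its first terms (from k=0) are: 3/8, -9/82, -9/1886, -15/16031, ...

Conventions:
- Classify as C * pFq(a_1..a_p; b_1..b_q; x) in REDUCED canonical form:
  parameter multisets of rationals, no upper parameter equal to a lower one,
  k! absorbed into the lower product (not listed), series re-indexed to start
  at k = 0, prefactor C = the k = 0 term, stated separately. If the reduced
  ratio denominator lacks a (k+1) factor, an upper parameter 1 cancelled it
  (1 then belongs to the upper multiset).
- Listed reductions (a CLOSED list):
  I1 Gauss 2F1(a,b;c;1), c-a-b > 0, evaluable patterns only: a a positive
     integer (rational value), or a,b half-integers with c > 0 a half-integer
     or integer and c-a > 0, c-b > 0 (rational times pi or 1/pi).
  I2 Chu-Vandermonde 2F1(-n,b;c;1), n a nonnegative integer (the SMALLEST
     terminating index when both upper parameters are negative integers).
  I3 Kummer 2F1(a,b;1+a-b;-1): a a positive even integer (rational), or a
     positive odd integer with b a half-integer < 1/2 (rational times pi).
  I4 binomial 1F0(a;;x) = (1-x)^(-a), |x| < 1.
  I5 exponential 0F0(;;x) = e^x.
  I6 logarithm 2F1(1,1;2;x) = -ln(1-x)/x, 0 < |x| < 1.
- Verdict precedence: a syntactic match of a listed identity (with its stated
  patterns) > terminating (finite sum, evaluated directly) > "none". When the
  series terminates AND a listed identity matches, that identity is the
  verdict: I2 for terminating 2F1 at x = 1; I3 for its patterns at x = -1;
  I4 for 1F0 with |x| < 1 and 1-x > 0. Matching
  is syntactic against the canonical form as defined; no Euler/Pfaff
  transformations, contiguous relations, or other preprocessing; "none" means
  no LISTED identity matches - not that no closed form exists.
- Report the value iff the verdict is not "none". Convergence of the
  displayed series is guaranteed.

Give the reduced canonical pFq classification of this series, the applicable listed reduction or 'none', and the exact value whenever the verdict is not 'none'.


First insight: with t_0 = 3/8, the running product (C = 3/8) telescopes to a rising factorial.
Term ratio: r(k) = 1 * (k-4/5) (k+3) / [(k+41/5) (k+1)] - poly over poly, x = 1 from leading terms; C = 3/8 at k = 0.

This is 3/8 * 2F1(-4/5, 3; 41/5; 1) in reduced canonical form. Verdict (x = 1): Gauss (I1, integer-parameter pattern) applies (x = 1: the Gamma ratio telescopes since c-a-b = 6 > 0 and a = 3 in Z>0). Value: 3627/14000.


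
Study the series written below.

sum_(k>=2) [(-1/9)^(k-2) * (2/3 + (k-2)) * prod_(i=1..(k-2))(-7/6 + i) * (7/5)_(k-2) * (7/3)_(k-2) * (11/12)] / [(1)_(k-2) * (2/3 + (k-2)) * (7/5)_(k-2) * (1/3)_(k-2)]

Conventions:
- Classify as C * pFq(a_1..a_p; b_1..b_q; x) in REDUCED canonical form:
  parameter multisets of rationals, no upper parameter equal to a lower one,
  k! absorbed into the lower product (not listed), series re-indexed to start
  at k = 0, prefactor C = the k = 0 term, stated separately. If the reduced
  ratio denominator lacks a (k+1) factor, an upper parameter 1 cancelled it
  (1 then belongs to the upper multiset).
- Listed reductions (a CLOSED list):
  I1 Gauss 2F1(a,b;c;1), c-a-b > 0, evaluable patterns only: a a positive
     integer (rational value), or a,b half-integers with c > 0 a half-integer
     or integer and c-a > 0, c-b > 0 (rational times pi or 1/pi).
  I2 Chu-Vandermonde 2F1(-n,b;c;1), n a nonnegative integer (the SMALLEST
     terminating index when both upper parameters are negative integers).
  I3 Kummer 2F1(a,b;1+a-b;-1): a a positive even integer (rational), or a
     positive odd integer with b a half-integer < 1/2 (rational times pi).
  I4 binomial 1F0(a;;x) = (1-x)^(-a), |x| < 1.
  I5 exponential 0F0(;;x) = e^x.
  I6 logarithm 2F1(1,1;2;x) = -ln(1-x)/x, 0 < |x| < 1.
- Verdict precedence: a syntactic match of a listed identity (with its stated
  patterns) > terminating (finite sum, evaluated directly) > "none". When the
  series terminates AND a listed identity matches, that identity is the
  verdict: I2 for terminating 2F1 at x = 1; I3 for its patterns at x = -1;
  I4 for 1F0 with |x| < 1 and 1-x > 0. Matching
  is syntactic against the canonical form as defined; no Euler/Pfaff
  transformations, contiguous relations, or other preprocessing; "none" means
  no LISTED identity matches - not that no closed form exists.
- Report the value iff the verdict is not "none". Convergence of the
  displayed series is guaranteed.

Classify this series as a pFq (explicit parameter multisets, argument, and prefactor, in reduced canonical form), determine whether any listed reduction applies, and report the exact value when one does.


Structural cue: t_0 being 11/12, k + 2/3 divides numerator and denominator alike; C = 11/12, x = -1/9 after cancelling.
Consecutive-term ratio: r(k) = (-1/9) * (k-1/6) (k+7/3) / [(k+1/3) (k+1)] - rational; roots negated = parameters, x = (-1/9), C = 11/12.

Classification (C = 11/12): 2F1 with upper {-1/6, 7/3}, lower {1/3}, argument x = -1/9. Verdict: none - at argument -1/9 the multisets {-1/6, 7/3} ; {1/3} match no listed identity.


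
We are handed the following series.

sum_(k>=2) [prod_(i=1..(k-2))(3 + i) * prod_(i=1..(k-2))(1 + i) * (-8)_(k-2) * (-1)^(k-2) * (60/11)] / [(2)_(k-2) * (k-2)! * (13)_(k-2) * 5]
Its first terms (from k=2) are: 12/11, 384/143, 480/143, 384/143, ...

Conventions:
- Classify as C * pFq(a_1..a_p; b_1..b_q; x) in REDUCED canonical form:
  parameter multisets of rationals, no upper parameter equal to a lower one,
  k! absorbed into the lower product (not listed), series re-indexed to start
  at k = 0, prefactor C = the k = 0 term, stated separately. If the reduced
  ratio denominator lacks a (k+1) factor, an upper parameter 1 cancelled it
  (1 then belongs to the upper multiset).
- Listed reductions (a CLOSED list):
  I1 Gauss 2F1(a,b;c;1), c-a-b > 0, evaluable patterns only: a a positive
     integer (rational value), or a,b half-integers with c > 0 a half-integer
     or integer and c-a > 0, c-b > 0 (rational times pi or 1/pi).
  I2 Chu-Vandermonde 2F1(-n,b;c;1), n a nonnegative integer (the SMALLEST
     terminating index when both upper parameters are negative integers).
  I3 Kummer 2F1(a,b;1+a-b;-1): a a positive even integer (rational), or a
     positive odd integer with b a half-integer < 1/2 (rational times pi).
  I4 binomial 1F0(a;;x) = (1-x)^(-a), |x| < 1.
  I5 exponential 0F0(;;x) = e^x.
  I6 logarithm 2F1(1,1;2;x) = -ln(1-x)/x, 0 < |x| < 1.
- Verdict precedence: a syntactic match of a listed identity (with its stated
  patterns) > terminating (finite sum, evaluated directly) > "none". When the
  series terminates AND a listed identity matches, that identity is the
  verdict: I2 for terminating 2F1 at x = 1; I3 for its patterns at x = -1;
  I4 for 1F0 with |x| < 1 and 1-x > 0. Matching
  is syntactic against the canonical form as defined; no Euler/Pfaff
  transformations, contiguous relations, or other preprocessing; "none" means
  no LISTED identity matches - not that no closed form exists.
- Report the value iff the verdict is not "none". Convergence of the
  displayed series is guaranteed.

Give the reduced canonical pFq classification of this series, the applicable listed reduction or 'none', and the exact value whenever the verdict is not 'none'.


The series (x = -1) is 2F1: upper {-8, 4}, lower {13}, prefactor 12/11. Verdict (x = -1): the Kummer evaluation I3 applies (x = -1; c = 13 equals 1+a-b for upper {-8, 4}: listed pattern). Its exact value is 12.

First insight: x = (-1) and the running product (C = 12/11) telescopes to a rising factorial.
Consecutive-term ratio: r(k) = (-1) * (k-8) (k+4) / [(k+13) (k+1)] ; factor over Q: parameters, x = (-1), and C = 12/11.


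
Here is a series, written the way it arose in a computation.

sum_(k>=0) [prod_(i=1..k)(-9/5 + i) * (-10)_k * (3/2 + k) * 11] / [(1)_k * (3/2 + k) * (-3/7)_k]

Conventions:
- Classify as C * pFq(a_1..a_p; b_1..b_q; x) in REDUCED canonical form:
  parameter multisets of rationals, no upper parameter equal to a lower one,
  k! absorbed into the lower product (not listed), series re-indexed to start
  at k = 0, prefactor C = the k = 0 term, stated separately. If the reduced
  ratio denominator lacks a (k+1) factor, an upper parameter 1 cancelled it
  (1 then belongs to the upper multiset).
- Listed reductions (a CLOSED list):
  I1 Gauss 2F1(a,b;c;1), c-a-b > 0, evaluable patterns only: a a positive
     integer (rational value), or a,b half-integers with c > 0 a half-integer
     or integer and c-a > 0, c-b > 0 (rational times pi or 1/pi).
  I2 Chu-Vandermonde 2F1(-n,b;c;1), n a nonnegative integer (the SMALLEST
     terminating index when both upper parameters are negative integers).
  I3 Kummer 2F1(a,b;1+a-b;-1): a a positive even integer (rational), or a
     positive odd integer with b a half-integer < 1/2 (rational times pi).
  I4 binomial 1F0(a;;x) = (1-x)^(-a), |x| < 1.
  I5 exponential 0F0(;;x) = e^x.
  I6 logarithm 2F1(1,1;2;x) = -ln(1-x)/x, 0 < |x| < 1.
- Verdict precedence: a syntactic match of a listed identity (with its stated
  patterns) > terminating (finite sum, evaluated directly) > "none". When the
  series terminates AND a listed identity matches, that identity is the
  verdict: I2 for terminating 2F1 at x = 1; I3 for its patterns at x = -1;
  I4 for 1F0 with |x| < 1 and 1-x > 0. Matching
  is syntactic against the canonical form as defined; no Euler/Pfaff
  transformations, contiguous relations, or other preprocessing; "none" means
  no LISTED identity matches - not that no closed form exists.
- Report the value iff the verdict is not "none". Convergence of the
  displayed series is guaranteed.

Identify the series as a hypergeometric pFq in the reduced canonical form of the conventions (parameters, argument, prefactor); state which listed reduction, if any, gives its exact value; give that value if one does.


The series (x = 1) is 2F1: upper {-10, -4/5}, lower {-3/7}, prefactor 11. Verdict at x = 1: Chu-Vandermonde (I2) matches (terminating 2F1 at x = 1 with n = 10, b = -4/5, c = -3/7). Value: -450714654621871/4464111328125.

Key observation: t_0 being 11, k + 3/2 divides numerator and denominator alike; C = 11 after cancelling.
Consecutive-term ratio: r(k) = 1 * (k-10) (k-4/5) / [(k-3/7) (k+1)] - rational in k, leading ratio 1; with t_0 = 11, classification follows.


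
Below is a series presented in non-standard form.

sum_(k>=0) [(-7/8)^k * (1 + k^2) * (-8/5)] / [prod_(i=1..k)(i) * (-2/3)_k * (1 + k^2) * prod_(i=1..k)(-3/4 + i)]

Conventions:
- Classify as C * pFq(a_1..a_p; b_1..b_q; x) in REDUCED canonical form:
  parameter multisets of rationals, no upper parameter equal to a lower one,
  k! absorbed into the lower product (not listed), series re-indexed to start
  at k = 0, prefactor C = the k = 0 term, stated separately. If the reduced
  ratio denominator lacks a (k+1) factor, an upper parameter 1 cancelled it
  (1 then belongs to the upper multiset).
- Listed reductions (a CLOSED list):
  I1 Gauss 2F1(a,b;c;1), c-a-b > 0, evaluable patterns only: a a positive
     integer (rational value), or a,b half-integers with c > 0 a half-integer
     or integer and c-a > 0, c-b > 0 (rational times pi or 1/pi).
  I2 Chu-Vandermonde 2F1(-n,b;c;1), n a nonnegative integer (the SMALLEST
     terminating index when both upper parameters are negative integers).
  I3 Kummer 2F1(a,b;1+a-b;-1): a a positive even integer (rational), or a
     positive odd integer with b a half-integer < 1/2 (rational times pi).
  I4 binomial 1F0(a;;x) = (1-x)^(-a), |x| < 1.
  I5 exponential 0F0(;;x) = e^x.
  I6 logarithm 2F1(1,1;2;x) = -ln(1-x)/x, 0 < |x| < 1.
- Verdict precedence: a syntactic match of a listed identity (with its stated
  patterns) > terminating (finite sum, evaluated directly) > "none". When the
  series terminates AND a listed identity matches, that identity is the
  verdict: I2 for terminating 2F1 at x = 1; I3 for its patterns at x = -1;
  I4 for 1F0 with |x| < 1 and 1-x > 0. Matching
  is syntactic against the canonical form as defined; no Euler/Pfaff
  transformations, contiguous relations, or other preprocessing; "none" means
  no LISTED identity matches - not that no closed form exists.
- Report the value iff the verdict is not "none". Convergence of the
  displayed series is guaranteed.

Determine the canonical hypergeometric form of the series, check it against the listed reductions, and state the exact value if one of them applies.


The tell: with t_0 = -8/5, striking the common factor k^2 + 1 reduces the term (C = -8/5).
Adjacent-term ratio: r(k) = (-7/8) * 1 / [(k-2/3) (k+1/4) (k+1)] - rational; roots negated = parameters, x = (-7/8), C = -8/5.

With C = -8/5: the canonical form is 0F2(-; -2/3, 1/4; -7/8). Verdict: none here - no I1-I6 shape fits x = -7/8 with lower {-2/3, 1/4}.


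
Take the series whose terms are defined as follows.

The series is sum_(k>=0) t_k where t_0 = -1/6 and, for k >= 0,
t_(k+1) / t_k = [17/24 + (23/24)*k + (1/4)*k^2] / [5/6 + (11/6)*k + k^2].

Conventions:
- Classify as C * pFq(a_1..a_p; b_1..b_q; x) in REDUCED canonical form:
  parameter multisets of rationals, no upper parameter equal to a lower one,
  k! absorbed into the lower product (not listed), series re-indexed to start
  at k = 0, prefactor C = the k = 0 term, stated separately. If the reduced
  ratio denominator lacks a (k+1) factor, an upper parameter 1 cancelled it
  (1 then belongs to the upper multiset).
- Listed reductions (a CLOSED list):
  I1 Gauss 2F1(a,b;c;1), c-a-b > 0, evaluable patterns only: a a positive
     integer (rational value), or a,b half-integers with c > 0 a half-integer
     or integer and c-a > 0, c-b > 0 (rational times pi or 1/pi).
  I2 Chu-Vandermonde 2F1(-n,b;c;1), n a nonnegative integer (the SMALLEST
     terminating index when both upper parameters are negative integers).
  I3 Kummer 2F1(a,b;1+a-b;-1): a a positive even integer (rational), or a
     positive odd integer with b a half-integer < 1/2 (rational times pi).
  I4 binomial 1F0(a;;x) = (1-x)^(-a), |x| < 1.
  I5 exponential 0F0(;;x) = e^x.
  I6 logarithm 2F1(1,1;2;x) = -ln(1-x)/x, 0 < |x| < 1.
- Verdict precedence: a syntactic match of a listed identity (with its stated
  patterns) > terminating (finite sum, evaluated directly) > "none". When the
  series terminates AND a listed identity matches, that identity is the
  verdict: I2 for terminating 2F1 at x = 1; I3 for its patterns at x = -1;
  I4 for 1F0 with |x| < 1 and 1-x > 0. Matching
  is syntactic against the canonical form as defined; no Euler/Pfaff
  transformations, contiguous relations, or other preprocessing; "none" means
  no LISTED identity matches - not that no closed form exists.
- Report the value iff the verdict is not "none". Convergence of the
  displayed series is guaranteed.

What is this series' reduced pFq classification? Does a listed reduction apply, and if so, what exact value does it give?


Reduced: x = 1/4, 2F1, upper = {1, 17/6}, lower = {5/6}, C = -1/6. Verdict: none - this 2F1 at x = 1/4 matches no listed pattern, and upper {1, 17/6} holds no stopper.

Key step: t_0 = -1/6 here, and roots of the ratio polynomials (prefactor -1/6) are the negated parameters.
Ratio: r(k) = (1/4) * (k+1) (k+17/6) / [(k+5/6) (k+1)] ; factor over Q: parameters, x = (1/4), and C = -1/6.


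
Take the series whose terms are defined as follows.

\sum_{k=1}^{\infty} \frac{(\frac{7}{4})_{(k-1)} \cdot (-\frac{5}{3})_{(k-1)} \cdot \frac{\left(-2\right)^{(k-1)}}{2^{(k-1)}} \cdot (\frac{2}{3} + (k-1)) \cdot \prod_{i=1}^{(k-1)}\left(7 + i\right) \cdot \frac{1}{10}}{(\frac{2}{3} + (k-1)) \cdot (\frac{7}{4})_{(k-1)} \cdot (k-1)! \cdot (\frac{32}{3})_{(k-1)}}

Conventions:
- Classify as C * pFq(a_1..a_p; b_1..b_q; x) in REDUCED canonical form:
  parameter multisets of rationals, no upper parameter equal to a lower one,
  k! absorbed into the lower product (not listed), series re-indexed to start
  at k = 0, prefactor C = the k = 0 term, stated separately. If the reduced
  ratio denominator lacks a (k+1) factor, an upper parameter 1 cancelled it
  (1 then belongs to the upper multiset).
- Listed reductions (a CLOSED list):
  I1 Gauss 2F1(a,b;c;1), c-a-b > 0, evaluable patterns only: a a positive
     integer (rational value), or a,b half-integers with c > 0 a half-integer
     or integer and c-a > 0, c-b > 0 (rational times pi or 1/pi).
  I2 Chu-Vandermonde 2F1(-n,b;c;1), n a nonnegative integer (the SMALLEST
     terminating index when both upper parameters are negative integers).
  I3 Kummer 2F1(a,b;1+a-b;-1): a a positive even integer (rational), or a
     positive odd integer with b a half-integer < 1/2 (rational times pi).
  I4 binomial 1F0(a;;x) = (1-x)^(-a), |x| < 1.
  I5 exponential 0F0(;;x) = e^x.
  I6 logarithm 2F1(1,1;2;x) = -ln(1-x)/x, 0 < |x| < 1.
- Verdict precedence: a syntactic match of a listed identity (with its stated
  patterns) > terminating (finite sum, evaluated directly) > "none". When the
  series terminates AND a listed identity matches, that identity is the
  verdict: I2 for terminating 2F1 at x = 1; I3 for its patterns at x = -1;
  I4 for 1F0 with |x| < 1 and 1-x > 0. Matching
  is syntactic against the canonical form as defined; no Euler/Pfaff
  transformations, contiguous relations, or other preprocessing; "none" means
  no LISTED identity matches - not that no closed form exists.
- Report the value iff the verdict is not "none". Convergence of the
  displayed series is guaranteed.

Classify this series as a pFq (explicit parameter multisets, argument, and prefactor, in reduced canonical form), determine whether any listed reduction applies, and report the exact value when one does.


With C = \frac{1}{10}: the canonical form is 2F1(-\frac{5}{3}, 8; \frac{32}{3}; -1). Verdict: the Kummer evaluation I3 matches (x = -1; c = \frac{32}{3} equals 1+a-b for upper {-\frac{5}{3}, 8}: listed pattern). Its exact value is \frac{8671}{34020}.

Key observation: t_0 being \frac{1}{10}, the running product (prefactor 1/10) telescopes to a rising factorial.
Adjacent-term ratio: r(k) = -1 * (k-\frac{5}{3}) (k+8) / [(k+\frac{32}{3}) (k+1)] - rational; roots negated = parameters, x = -1, C = \frac{1}{10}.


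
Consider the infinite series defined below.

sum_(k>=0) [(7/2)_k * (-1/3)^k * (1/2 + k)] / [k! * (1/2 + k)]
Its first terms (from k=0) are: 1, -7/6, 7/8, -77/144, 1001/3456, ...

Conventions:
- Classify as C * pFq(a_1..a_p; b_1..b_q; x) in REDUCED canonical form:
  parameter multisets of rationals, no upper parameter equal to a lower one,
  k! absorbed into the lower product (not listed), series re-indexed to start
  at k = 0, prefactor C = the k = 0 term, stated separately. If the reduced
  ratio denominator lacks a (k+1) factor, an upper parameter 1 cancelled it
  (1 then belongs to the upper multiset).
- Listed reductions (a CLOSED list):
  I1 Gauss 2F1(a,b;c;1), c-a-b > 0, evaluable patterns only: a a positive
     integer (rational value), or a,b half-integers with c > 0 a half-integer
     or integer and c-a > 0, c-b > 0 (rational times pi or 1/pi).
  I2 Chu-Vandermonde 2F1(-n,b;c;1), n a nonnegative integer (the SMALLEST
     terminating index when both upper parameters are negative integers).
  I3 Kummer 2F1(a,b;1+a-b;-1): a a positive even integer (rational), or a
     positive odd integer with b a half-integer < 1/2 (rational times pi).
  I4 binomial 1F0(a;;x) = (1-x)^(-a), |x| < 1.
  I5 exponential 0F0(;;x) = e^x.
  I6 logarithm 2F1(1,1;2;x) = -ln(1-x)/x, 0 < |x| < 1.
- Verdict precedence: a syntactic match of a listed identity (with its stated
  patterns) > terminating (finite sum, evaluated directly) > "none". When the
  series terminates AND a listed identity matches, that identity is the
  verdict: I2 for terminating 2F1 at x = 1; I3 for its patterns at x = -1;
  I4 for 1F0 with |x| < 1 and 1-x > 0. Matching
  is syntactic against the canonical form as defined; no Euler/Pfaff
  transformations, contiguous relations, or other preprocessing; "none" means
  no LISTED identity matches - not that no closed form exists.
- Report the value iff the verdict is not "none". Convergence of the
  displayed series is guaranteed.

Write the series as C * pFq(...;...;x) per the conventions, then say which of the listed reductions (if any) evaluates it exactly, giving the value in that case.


Prefactor 1, argument -1/3: 1F0 with upper {7/2} over lower {-}. Verdict (x = -1/3): the binomial series (I4) applies (the 1F0 binomial series: exponent -7/2, x = -1/3). Sum: (4/3)^(-7/2).

Key step: t_0 being 1, the factor k + 1/2 cancels (top and bottom), leaving C = 1.
Term ratio: r(k) = (-1/3) * (k+7/2) / [(k+1)] - rational in k. x = (-1/3); t_0 = 1; negate the roots.


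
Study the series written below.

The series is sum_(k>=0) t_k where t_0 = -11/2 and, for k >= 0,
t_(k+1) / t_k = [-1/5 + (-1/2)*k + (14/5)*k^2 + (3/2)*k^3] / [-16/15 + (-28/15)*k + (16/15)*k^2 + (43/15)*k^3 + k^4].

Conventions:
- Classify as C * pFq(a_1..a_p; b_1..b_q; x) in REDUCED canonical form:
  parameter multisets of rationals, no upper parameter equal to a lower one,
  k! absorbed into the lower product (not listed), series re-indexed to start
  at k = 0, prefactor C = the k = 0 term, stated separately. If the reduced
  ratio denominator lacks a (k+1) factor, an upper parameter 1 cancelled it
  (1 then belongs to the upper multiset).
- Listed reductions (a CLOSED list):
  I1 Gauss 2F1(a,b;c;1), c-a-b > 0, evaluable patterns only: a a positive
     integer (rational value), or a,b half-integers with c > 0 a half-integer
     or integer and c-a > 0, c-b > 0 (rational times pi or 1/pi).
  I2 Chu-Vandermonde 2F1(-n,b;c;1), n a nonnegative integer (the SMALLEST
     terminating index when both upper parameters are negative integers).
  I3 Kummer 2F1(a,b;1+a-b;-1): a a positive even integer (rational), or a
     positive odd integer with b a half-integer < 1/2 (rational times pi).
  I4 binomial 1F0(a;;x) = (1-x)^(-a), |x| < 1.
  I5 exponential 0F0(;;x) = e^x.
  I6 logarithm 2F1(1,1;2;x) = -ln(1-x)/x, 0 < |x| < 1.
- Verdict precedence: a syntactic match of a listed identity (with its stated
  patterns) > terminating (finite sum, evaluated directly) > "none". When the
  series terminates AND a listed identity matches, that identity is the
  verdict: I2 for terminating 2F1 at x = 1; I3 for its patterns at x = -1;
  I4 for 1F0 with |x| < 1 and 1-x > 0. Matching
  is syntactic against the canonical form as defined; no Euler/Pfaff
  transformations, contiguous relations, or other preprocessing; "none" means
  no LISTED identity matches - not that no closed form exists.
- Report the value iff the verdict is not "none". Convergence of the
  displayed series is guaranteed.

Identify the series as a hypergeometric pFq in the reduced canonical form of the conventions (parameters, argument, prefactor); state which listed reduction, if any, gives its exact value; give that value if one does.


Structural cue: from the first term -11/2: the parameter 2 appears in both the upper and lower lists and cancels.
Consecutive-term ratio: r(k) = (3/2) * (k-1/3) (k+1/5) / [(k-4/5) (k+2/3) (k+1)] - rational; roots negated = parameters, x = (3/2), C = -11/2.

The series (x = 3/2) is 2F2: upper {-1/3, 1/5}, lower {-4/5, 2/3}, prefactor -11/2. Verdict: none - this 2F2 at x = 3/2 matches no listed pattern, and upper {-1/3, 1/5} holds no stopper.
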